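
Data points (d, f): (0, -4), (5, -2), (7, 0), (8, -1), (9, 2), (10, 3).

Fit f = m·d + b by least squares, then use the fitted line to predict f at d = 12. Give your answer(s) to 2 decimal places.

f̂ = 3.28

Setting ∂/∂m … = 0 gives: 319·m + 39·b = 30;  39·m + 6·b = -2.
(Σd·d = 319, Σd = 39, Σ1 = 6, Σd·f = 30, Σf = -2.)
Eliminating b: 6·(row 1) − 39·(row 2) gives 393·m = 6·30 − 39·(-2) = 258, so m = 86/131.
Then b = ((-2) − 39·(86/131))/6 = -1808/393.
At d = 12: f̂ = (86/131)·(12) + (-1808/393)·(1) = 1288/393.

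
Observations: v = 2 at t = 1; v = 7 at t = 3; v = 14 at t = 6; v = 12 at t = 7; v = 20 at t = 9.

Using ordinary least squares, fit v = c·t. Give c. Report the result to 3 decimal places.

c = 2.108

Forming AᵀA = [[176]] and Aᵀv = [371]ᵀ gives AᵀA·[c]ᵀ = Aᵀv.
c = 371/176 = 2.10795.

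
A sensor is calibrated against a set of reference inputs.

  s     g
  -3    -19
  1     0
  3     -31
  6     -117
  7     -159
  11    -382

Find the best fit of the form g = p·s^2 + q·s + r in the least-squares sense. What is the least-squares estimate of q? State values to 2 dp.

Compute the Gram sums: Σs^2·s^2 = 18501, Σs^2·s = 1891, Σs^2 = 225, Σs·s = 225, Σs = 25, Σ1 = 6.
Moment sums: Σs^2·g = -58675, Σs·g = -6053, Σg = -708.
Inverting the 3×3 Gram matrix, [p, q, r]ᵀ = [-67541/22452, -14533/7484, 32557/11226]ᵀ.

q = -1.94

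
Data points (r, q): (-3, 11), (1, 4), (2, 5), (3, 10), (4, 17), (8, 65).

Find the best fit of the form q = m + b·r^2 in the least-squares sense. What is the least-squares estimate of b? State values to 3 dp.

Normal-equation sums: Σ1 = 6, Σr^2 = 103, Σr^2·r^2 = 4531.
Moment sums: Σq = 112, Σr^2·q = 4645.
AᵀA·[m, b]ᵀ = Aᵀq becomes [[6, 103]; [103, 4531]]·[m, b]ᵀ = [112, 4645]ᵀ.
Eliminating b: 4531·(row 1) − 103·(row 2) gives 16577·m = 4531·112 − 103·4645 = 29037, so m = 29037/16577.
Then b = (4645 − 103·(29037/16577))/4531 = 16334/16577.

b = 0.985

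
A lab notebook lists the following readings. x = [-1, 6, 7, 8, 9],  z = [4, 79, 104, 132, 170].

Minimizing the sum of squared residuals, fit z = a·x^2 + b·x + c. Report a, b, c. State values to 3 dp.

a = 1.968, b = 0.702, c = 2.806

Entries of MᵀM: Σx^2·x^2 = 14355, Σx^2·x = 1799, Σx^2 = 231, Σx·x = 231, Σx = 29, Σ1 = 5.
Moment sums: Σx^2·z = 30162, Σx·z = 3784, Σz = 489.
Inverting the 3×3 Gram matrix, [a, b, c]ᵀ = [100447/51038, 35805/51038, 71598/25519]ᵀ.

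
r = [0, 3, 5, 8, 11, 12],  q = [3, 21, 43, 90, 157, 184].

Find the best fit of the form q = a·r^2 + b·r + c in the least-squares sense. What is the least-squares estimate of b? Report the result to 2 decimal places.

b = 2.73

With design matrix A, AᵀA = [[40179, 3723, 363]; [3723, 363, 39]; [363, 39, 6]] and Aᵀq = [52517, 4933, 498]ᵀ.
Solving the 3×3 system (Gaussian elimination) gives a = 23165/22614, b = 61807/22614, c = 12289/3769.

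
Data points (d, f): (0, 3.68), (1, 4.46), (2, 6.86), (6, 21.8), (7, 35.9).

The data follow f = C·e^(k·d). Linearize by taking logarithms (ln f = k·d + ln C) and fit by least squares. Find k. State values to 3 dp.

k = 0.321

Linearized form: ln f = k·d + ln C. From the 5 transformed points,
Σd = 16.0000, Σ(d)² = 90.0000, Σln f = 11.3864, Σd·ln f = 48.9032.
Equations: 90.0000·k + 16.0000·ln C = 48.9032;  16.0000·k + 5·ln C = 11.3864.
Solving (det = 194.0000): k = 0.32131, ln C = 1.24911.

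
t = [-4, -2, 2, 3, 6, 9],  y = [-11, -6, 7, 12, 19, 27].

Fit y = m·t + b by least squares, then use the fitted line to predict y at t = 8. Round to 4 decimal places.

With design matrix A, AᵀA = [[150, 14]; [14, 6]] and Aᵀy = [463, 48]ᵀ.
Eliminating b: 6·(row 1) − 14·(row 2) gives 704·m = 6·463 − 14·48 = 2106, so m = 1053/352.
Then b = (48 − 14·(1053/352))/6 = 359/352.
At t = 8: ŷ = (1053/352)·(8) + (359/352)·(1) = 8783/352.

ŷ = 24.9517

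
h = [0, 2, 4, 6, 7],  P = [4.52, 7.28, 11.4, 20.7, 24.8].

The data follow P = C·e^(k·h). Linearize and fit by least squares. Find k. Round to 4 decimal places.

k = 0.2476

Taking logs, ln P = k·h + ln C, so regress ln P on h.
Σh = 19.0000, Σ(h)² = 105.0000, Σln P = 12.1682, Σh·ln P = 54.3614.
Equations: 105.0000·k + 19.0000·ln C = 54.3614;  19.0000·k + 5·ln C = 12.1682.
Solving (det = 164.0000): k = 0.24763, ln C = 1.49267.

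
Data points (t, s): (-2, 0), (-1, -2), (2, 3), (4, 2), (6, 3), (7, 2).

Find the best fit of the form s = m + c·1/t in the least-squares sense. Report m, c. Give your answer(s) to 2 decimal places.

m = 1.58, c = 3.40

Sums needed: Σ1 = 6, Σ1/t = -37/84, Σ1/t·1/t = 11365/7056.
For Xᵀs: Σs = 8, Σ1/t·s = 67/14.
Eliminating c: (11365/7056)·(row 1) − (-37/84)·(row 2) gives (66821/7056)·m = (11365/7056)·8 − (-37/84)·(67/14) = 52897/3528, so m = 105794/66821.
Then c = ((67/14) − (-37/84)·(105794/66821))/(11365/7056) = 227472/66821.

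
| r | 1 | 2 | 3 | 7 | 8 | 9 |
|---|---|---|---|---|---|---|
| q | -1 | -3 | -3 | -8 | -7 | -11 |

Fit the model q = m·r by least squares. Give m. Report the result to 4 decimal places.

m = -1.0913

Forming XᵀX = [[208]] and Xᵀq = [-227]ᵀ gives XᵀX·[m]ᵀ = Xᵀq.
m = (-227)/208 = -1.09135.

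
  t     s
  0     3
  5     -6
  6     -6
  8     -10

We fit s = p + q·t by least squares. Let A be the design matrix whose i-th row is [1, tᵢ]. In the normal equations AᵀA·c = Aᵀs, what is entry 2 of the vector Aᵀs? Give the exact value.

Entry 2 ↔ basis t, so (Aᵀs)_{2} = Σᵢ (t)·sᵢ = (0)·(3) + (5)·(-6) + (6)·(-6) + (8)·(-10) = -146.

-146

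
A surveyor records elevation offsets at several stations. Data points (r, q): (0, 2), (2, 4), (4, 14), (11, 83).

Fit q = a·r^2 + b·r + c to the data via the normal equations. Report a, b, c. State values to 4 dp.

a = 0.6370, b = 0.3963, c = 1.6108

Entries of AᵀA: Σr^2·r^2 = 14913, Σr^2·r = 1403, Σr^2 = 141, Σr·r = 141, Σr = 17, Σ1 = 4.
For Aᵀq: Σr^2·q = 10283, Σr·q = 977, Σq = 103.
Normal equations: [[14913, 1403, 141]; [1403, 141, 17]; [141, 17, 4]]·[a, b, c]ᵀ = [10283, 977, 103]ᵀ.
Solving the 3×3 system (Gaussian elimination) gives a = 2392/3755, b = 7441/18775, c = 30242/18775.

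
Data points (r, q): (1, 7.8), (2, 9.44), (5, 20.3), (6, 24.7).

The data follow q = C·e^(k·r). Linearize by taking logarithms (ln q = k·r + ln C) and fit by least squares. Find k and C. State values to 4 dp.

k = 0.2371, C = 6.0459

Linearized form: ln q = k·r + ln C. From the 4 transformed points,
Σr = 14.0000, Σ(r)² = 66.0000, Σln q = 10.5165, Σr·ln q = 40.8380.
Normal system: [[66.0000, 14.0000]; [14.0000, 4]]·[k, ln C]ᵀ = [40.8380, 10.5165]ᵀ.
Δ = 66.0000·4 − (14.0000)² = 68.0000; k = (40.8380·4 − 14.0000·10.5165)/68.0000 = 0.23707, ln C = (66.0000·10.5165 − 14.0000·40.8380)/68.0000 = 1.79938, so C = exp(1.79938) = 6.04590.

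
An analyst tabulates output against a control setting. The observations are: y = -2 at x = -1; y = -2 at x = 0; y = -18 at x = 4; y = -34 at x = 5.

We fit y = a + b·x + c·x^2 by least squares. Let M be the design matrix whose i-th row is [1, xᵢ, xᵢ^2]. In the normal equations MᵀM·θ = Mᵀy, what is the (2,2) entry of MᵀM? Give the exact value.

Row 2 ↔ basis x, column 2 ↔ basis x, so (MᵀM)_{2,2} = Σᵢ (x)·(x) = (-1)·(-1) + (0)·(0) + (4)·(4) + (5)·(5) = 42.

42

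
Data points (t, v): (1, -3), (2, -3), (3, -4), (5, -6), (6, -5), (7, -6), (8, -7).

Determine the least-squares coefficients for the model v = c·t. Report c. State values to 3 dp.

c = -0.952

Forming XᵀX = [[188]] and Xᵀv = [-179]ᵀ gives XᵀX·[c]ᵀ = Xᵀv.
c = (-179)/188 = -0.952128.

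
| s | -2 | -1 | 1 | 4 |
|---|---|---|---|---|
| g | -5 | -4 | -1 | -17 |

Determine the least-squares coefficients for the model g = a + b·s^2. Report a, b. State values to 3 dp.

a = -1.412, b = -0.971

Forming XᵀX = [[4, 22]; [22, 274]] and Xᵀg = [-27, -297]ᵀ gives XᵀX·[a, b]ᵀ = Xᵀg.
Determinant 4·274 − 22² = 612.
a = ((-27)·274 − 22·(-297))/612 = -24/17; b = (4·(-297) − 22·(-27))/612 = -33/34.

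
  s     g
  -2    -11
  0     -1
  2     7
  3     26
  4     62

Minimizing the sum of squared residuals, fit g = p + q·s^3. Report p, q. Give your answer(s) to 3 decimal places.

Sums needed: Σ1 = 5, Σs^3 = 91, Σs^3·s^3 = 4953.
For Aᵀg: Σg = 83, Σs^3·g = 4814.
Determinant 5·4953 − 91² = 16484.
p = (83·4953 − 91·4814)/16484 = -2075/1268; q = (5·4814 − 91·83)/16484 = 16517/16484.

p = -1.636, q = 1.002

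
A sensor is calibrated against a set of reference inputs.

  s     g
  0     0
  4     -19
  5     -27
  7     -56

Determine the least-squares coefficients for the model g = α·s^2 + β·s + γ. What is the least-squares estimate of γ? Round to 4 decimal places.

Sums needed: Σs^2·s^2 = 3282, Σs^2·s = 532, Σs^2 = 90, Σs·s = 90, Σs = 16, Σ1 = 4.
And Σs^2·g = -3723, Σs·g = -603, Σg = -102.
Row-reducing yields α = -1794/1549, β = 501/3098, γ = -273/3098.

γ = -0.0881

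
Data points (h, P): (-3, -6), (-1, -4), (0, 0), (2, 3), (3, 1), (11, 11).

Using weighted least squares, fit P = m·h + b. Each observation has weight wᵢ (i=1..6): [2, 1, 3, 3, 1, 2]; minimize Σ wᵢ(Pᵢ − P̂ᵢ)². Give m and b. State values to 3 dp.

The normal equations are: 282·m + 24·b = 303;  24·m + 12·b = 16.
Determinant 282·12 − 24² = 2808.
m = (303·12 − 24·16)/2808 = 271/234; b = (282·16 − 24·303)/2808 = -115/117.

m = 1.158, b = -0.983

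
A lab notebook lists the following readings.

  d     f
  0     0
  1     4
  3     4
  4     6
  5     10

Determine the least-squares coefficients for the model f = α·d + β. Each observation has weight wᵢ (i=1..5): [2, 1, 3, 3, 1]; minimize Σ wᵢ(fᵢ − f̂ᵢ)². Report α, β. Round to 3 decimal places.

α = 1.537, β = 0.249

Entries of AᵀWA: Σwᵢ·d·d = 101, Σwᵢ·d = 27, Σwᵢ·1 = 10.
Right-hand side: Σwᵢ·d·f = 162, Σwᵢ·f = 44.
Normal equations: [[101, 27]; [27, 10]]·[α, β]ᵀ = [162, 44]ᵀ.
Δ = 101·10 − 27² = 281.
α = (162·10 − 27·44)/281 = 432/281; β = (101·44 − 27·162)/281 = 70/281.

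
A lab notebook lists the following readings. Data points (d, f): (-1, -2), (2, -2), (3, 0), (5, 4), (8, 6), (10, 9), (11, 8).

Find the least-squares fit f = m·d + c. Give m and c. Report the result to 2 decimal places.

MᵀM·[m, c]ᵀ = Mᵀf reads: 324·m + 38·c = 244;  38·m + 7·c = 23.
(Σd·d = 324, Σd = 38, Σ1 = 7, Σd·f = 244, Σf = 23.)
Δ = 324·7 − 38² = 824.
m = (244·7 − 38·23)/824 = 417/412; c = (324·23 − 38·244)/824 = -455/206.

m = 1.01, c = -2.21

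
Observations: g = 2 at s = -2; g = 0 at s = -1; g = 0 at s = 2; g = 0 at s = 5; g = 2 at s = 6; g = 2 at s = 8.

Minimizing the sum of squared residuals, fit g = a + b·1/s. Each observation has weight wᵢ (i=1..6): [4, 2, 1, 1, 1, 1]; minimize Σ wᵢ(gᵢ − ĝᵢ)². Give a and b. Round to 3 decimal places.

a = 1.224, b = 0.080

Sums needed: Σwᵢ·1 = 10, Σwᵢ·1/s = -361/120, Σwᵢ·1/s·1/s = 48001/14400.
Right-hand side: Σwᵢ·g = 12, Σwᵢ·1/s·g = -41/12.
XᵀWX·[a, b]ᵀ = XᵀWg becomes [[10, -361/120]; [-361/120, 48001/14400]]·[a, b]ᵀ = [12, -41/12]ᵀ.
det = 10·(48001/14400) − (-361/120)² = 116563/4800.
a = (12·(48001/14400) − (-361/120)·(-41/12))/(116563/4800) = 428002/349689; b = (10·(-41/12) − (-361/120)·12)/(116563/4800) = 9280/116563.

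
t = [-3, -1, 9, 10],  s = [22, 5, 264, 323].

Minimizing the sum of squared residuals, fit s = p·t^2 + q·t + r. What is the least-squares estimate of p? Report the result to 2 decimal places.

p = 2.90

Compute the Gram sums: Σt^2·t^2 = 16643, Σt^2·t = 1701, Σt^2 = 191, Σt·t = 191, Σt = 15, Σ1 = 4.
And Σt^2·s = 53887, Σt·s = 5535, Σs = 614.
Normal equations: [[16643, 1701, 191]; [1701, 191, 15]; [191, 15, 4]]·[p, q, r]ᵀ = [53887, 5535, 614]ᵀ.
Row-reducing yields p = 127401/43958, q = 123459/43958, r = 100592/21979.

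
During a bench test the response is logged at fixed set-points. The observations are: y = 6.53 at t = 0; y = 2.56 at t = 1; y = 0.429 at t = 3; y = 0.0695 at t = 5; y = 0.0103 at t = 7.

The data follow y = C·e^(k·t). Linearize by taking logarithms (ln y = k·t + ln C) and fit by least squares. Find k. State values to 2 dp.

Let Y = ln y. Fitting Y = k·t + ln C by least squares:
Σt = 16.0000, Σ(t)² = 84.0000, Σln y = -5.2719, Σt·ln y = -46.9603.
Equations: 84.0000·k + 16.0000·ln C = -46.9603;  16.0000·k + 5·ln C = -5.2719.
Slope k = (n·Σt·ln y − Σt·Σln y)/(n·Σ(t)² − (Σt)²) = (5·-46.9603 − 16.0000·-5.2719)/164.0000 = -0.91738; ln C = (Σln y − k·Σt)/n = 1.88124.

k = -0.92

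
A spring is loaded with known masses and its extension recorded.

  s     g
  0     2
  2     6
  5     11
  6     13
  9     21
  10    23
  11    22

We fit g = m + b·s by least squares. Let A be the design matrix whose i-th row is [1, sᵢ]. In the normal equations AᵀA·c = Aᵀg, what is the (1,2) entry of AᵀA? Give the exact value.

Row 1 ↔ basis 1, column 2 ↔ basis s, so (AᵀA)_{1,2} = Σᵢ s = (1)·(0) + (1)·(2) + (1)·(5) + (1)·(6) + (1)·(9) + (1)·(10) + (1)·(11) = 43.

43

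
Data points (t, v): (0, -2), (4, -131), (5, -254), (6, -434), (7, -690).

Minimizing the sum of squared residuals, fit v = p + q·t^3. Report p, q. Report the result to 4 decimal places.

XᵀX·[p, q]ᵀ = Xᵀv reads: 5·p + 748·q = -1511;  748·p + 184026·q = -370548.
(Σ1 = 5, Σt^3 = 748, Σt^3·t^3 = 184026, Σv = -1511, Σt^3·v = -370548.)
det = 5·184026 − 748² = 360626.
p = ((-1511)·184026 − 748·(-370548))/360626 = -63813/25759; q = (5·(-370548) − 748·(-1511))/360626 = -51608/25759.

p = -2.4773, q = -2.0035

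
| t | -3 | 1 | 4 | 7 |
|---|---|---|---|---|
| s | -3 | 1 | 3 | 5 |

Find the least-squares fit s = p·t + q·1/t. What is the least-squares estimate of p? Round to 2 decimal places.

The normal equations are: 75·p + 4·q = 57;  4·p + (8425/7056)·q = 97/28.
det = 75·(8425/7056) − 4² = 172993/2352.
p = (57·(8425/7056) − 4·(97/28))/(172993/2352) = 127483/172993; q = (75·(97/28) − 4·57)/(172993/2352) = 74844/172993.

p = 0.74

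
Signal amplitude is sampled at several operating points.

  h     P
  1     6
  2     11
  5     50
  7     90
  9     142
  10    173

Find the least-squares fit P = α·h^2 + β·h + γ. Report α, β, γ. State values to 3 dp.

From the data, Σh^2·h^2 = 19604, Σh^2·h = 2206, Σh^2 = 260, Σh·h = 260, Σh = 34, Σ1 = 6.
Moment sums: Σh^2·P = 34512, Σh·P = 3916, ΣP = 472.
So MᵀM·[α, β, γ]ᵀ = MᵀP: [[19604, 2206, 260]; [2206, 260, 34]; [260, 34, 6]]·[α, β, γ]ᵀ = [34512, 3916, 472]ᵀ.
Inverting the 3×3 Gram matrix, [α, β, γ]ᵀ = [5570/3687, 7364/3687, 2316/1229]ᵀ.

α = 1.511, β = 1.997, γ = 1.884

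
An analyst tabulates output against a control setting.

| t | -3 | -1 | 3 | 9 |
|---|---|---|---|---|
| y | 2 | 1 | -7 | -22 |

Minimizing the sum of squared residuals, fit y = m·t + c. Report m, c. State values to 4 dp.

m = -2.0714, c = -2.3571

XᵀX·[m, c]ᵀ = Xᵀy reads: 100·m + 8·c = -226;  8·m + 4·c = -26.
Eliminating c: 4·(row 1) − 8·(row 2) gives 336·m = 4·(-226) − 8·(-26) = -696, so m = -29/14.
Then c = ((-26) − 8·(-29/14))/4 = -33/14.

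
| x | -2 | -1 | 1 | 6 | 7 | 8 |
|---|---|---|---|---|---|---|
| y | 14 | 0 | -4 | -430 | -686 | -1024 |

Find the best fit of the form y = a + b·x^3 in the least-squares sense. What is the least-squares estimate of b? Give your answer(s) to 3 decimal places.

b = -1.995

The normal system AᵀA·[a, b]ᵀ = Aᵀy is [[6, 1063]; [1063, 426515]]·[a, b]ᵀ = [-2130, -852582]ᵀ.
det = 6·426515 − 1063² = 1429121.
a = ((-2130)·426515 − 1063·(-852582))/1429121 = -2182284/1429121; b = (6·(-852582) − 1063·(-2130))/1429121 = -2851302/1429121.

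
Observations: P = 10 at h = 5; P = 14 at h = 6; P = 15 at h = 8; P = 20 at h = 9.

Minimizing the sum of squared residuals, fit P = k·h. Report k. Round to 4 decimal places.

The normal equations are: 206·k = 434.
Hence k = 434 / 206 ≈ 2.1068.

k = 2.1068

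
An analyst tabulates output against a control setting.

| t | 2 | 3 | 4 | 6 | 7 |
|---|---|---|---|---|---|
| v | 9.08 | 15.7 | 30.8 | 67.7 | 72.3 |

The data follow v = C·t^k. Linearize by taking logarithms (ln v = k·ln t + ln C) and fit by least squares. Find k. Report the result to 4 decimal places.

k = 1.7647

Linearized form: ln v = k·ln t + ln C. From the 5 transformed points,
XᵀX = [[10.6062, 6.9157]; [6.9157, 5]], rhs = [25.1884, 16.8832]ᵀ  (here Σln t = 6.9157, Σ(ln t)² = 10.6062, Σln v = 16.8832, Σln t·ln v = 25.1884).
Δ = 10.6062·5 − (6.9157)² = 5.2037; k = (25.1884·5 − 6.9157·16.8832)/5.2037 = 1.76466, ln C = (10.6062·16.8832 − 6.9157·25.1884)/5.2037 = 0.93585.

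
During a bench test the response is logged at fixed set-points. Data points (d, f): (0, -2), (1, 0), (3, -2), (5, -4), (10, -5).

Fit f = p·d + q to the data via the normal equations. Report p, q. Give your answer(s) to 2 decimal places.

p = -0.42, q = -0.99

Entries of XᵀX: Σd·d = 135, Σd = 19, Σ1 = 5.
For Xᵀf: Σd·f = -76, Σf = -13.
Determinant 135·5 − 19² = 314.
p = ((-76)·5 − 19·(-13))/314 = -133/314; q = (135·(-13) − 19·(-76))/314 = -311/314.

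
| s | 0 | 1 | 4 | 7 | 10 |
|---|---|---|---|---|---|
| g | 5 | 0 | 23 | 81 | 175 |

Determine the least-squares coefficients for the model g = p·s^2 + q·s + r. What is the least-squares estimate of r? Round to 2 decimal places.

r = 3.46

XᵀX·[p, q, r]ᵀ = Xᵀg reads: 12658·p + 1408·q + 166·r = 21837;  1408·p + 166·q + 22·r = 2409;  166·p + 22·q + 5·r = 284.
Row-reducing yields p = 60865/29514, q = -101497/29514, r = 17044/4919.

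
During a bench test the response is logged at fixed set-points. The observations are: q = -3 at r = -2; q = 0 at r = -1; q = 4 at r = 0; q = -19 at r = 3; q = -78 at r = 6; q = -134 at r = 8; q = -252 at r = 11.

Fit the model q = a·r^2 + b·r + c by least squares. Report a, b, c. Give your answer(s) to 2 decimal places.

a = -1.99, b = -1.22, c = 2.33

Setting ∂/∂a … = 0 gives: 20131·a + 2077·b + 235·c = -42059;  2077·a + 235·b + 25·c = -4363;  235·a + 25·b + 7·c = -482.
Inverting the 3×3 Gram matrix, [a, b, c]ᵀ = [-292379/146916, -179855/146916, 7766/3339]ᵀ.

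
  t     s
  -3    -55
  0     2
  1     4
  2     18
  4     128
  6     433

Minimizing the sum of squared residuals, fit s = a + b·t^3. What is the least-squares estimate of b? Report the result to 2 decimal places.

Normal-equation sums: Σ1 = 6, Σt^3 = 262, Σt^3·t^3 = 51546.
Moment sums: Σs = 530, Σt^3·s = 103353.
So AᵀA·[a, b]ᵀ = Aᵀs: [[6, 262]; [262, 51546]]·[a, b]ᵀ = [530, 103353]ᵀ.
Eliminating b: 51546·(row 1) − 262·(row 2) gives 240632·a = 51546·530 − 262·103353 = 240894, so a = 120447/120316.
Then b = (103353 − 262·(120447/120316))/51546 = 240629/120316.

b = 2.00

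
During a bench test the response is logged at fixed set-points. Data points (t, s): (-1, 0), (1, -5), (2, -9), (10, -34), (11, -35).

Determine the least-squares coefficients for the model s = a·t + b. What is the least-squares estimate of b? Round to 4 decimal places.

b = -2.7013

Setting ∂/∂a … = 0 gives: 227·a + 23·b = -748;  23·a + 5·b = -83.
Determinant 227·5 − 23² = 606.
a = ((-748)·5 − 23·(-83))/606 = -1831/606; b = (227·(-83) − 23·(-748))/606 = -1637/606.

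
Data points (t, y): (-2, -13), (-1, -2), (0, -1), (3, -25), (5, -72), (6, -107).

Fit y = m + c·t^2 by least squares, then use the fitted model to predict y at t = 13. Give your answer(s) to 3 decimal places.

Normal-equation sums: Σ1 = 6, Σt^2 = 75, Σt^2·t^2 = 2019.
Right-hand side: Σy = -220, Σt^2·y = -5931.
XᵀX·[m, c]ᵀ = Xᵀy becomes [[6, 75]; [75, 2019]]·[m, c]ᵀ = [-220, -5931]ᵀ.
det = 6·2019 − 75² = 6489.
m = ((-220)·2019 − 75·(-5931))/6489 = 215/2163; c = (6·(-5931) − 75·(-220))/6489 = -6362/2163.
At t = 13: ŷ = (215/2163)·(1) + (-6362/2163)·(169) = -358321/721.

ŷ = -496.978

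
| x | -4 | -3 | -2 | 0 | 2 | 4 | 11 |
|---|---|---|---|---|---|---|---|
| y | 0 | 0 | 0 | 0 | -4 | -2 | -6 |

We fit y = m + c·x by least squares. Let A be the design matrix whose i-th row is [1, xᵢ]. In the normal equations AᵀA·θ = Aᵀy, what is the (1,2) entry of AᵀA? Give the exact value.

Row 1 ↔ basis 1, column 2 ↔ basis x, so (AᵀA)_{1,2} = Σᵢ x = (1)·(-4) + (1)·(-3) + (1)·(-2) + (1)·(0) + (1)·(2) + (1)·(4) + (1)·(11) = 8.

8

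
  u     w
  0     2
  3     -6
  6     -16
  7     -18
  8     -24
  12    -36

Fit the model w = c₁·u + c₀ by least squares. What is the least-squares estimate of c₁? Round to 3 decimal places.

The normal equations are: 302·c₁ + 36·c₀ = -864;  36·c₁ + 6·c₀ = -98.
Eliminating c₀: 6·(row 1) − 36·(row 2) gives 516·c₁ = 6·(-864) − 36·(-98) = -1656, so c₁ = -138/43.
Then c₀ = ((-98) − 36·(-138/43))/6 = 377/129.

c₁ = -3.209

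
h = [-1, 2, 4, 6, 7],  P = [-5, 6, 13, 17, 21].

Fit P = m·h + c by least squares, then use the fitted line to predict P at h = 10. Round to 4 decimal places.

P̂ = 30.7184

Compute the Gram sums: Σh·h = 106, Σh = 18, Σ1 = 5.
Right-hand side: Σh·P = 318, ΣP = 52.
AᵀA·[m, c]ᵀ = AᵀP becomes [[106, 18]; [18, 5]]·[m, c]ᵀ = [318, 52]ᵀ.
Δ = 106·5 − 18² = 206.
m = (318·5 − 18·52)/206 = 327/103; c = (106·52 − 18·318)/206 = -106/103.
At h = 10: P̂ = (327/103)·(10) + (-106/103)·(1) = 3164/103.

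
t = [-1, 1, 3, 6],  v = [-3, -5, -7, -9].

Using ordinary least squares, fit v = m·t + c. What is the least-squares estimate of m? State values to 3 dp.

m = -0.860

Compute the Gram sums: Σt·t = 47, Σt = 9, Σ1 = 4.
For Mᵀv: Σt·v = -77, Σv = -24.
Eliminating c: 4·(row 1) − 9·(row 2) gives 107·m = 4·(-77) − 9·(-24) = -92, so m = -92/107.
Then c = ((-24) − 9·(-92/107))/4 = -435/107.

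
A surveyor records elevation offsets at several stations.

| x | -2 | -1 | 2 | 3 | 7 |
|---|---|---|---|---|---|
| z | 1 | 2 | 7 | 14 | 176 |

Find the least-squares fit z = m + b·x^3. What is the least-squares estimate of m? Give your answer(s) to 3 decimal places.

Setting ∂/∂m … = 0 gives: 5·m + 369·b = 200;  369·m + 118507·b = 60792.
Δ = 5·118507 − 369² = 456374.
m = (200·118507 − 369·60792)/456374 = 634576/228187; b = (5·60792 − 369·200)/456374 = 115080/228187.

m = 2.781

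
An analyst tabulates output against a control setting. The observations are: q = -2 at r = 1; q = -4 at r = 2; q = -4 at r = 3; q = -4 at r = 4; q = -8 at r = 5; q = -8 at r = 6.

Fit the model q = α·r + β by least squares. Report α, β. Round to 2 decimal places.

The normal system AᵀA·[α, β]ᵀ = Aᵀq is [[91, 21]; [21, 6]]·[α, β]ᵀ = [-126, -30]ᵀ.
Eliminating β: 6·(row 1) − 21·(row 2) gives 105·α = 6·(-126) − 21·(-30) = -126, so α = -6/5.
Then β = ((-30) − 21·(-6/5))/6 = -4/5.

α = -1.20, β = -0.80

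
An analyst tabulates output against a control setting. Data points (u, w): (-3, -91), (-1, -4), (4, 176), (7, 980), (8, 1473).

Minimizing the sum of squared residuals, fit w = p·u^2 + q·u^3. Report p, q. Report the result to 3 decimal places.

Compute the Gram sums: Σu^2·u^2 = 6835, Σu^2·u^3 = 50355, Σu^3·u^3 = 384619.
And Σu^2·w = 144285, Σu^3·w = 1104041.
So AᵀA·[p, q]ᵀ = Aᵀw: [[6835, 50355]; [50355, 384619]]·[p, q]ᵀ = [144285, 1104041]ᵀ.
Determinant 6835·384619 − 50355² = 93244840.
p = (144285·384619 − 50355·1104041)/93244840 = -4961607/4662242; q = (6835·1104041 − 50355·144285)/93244840 = 14032453/4662242.

p = -1.064, q = 3.010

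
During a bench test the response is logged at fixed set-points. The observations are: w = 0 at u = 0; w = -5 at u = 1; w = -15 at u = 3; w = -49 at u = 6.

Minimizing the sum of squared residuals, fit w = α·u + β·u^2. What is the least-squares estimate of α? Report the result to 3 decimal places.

α = -2.455

With design matrix A, AᵀA = [[46, 244]; [244, 1378]] and Aᵀw = [-344, -1904]ᵀ.
Eliminating β: 1378·(row 1) − 244·(row 2) gives 3852·α = 1378·(-344) − 244·(-1904) = -9456, so α = -788/321.
Then β = ((-1904) − 244·(-788/321))/1378 = -304/321.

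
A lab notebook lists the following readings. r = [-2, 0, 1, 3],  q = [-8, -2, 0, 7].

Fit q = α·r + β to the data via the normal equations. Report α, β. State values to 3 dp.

With design matrix A, AᵀA = [[14, 2]; [2, 4]] and Aᵀq = [37, -3]ᵀ.
Eliminating β: 4·(row 1) − 2·(row 2) gives 52·α = 4·37 − 2·(-3) = 154, so α = 77/26.
Then β = ((-3) − 2·(77/26))/4 = -29/13.

α = 2.962, β = -2.231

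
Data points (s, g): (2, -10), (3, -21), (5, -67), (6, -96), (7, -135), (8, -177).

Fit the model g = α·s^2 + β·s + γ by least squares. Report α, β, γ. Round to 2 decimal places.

With design matrix A, AᵀA = [[8515, 1231, 187]; [1231, 187, 31]; [187, 31, 6]] and Aᵀg = [-23303, -3355, -506]ᵀ.
Solving the 3×3 system (Gaussian elimination) gives α = -64/21, β = 52/21, γ = -15/7.

α = -3.05, β = 2.48, γ = -2.14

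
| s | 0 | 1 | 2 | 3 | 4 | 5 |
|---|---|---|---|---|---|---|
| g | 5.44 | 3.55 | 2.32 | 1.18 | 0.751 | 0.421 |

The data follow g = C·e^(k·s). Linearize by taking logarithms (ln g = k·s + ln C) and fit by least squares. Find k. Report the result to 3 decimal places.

k = -0.518

Let Y = ln g. Fitting Y = k·s + ln C by least squares:
Σs = 15.0000, Σ(s)² = 55.0000, Σln g = 2.8163, Σs·ln g = -2.0244.
Normal system: [[55.0000, 15.0000]; [15.0000, 6]]·[k, ln C]ᵀ = [-2.0244, 2.8163]ᵀ.
Solving (det = 105.0000): k = -0.51801, ln C = 1.76442.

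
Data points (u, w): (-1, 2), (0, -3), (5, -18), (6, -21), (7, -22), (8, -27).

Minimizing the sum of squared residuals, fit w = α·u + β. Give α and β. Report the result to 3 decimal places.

α = -3.066, β = -2.059

From the data, Σu·u = 175, Σu = 25, Σ1 = 6.
Moment sums: Σu·w = -588, Σw = -89.
So XᵀX·[α, β]ᵀ = Xᵀw: [[175, 25]; [25, 6]]·[α, β]ᵀ = [-588, -89]ᵀ.
Δ = 175·6 − 25² = 425.
α = ((-588)·6 − 25·(-89))/425 = -1303/425; β = (175·(-89) − 25·(-588))/425 = -35/17.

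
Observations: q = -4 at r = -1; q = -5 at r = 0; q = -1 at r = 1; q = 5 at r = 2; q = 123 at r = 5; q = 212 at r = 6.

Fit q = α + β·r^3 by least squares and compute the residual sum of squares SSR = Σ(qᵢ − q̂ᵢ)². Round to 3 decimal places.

XᵀX·[α, β]ᵀ = Xᵀq reads: 6·α + 349·β = 330;  349·α + 62347·β = 61210.
Eliminating β: 62347·(row 1) − 349·(row 2) gives 252281·α = 62347·330 − 349·61210 = -787780, so α = -787780/252281.
Then β = (61210 − 349·(-787780/252281))/62347 = 252090/252281.
Residuals: 30746/252281, -473625/252281, 283409/252281, 755/5867, 307093/252281, -180088/252281; SSR = 1717840/252281.

SSR = 6.809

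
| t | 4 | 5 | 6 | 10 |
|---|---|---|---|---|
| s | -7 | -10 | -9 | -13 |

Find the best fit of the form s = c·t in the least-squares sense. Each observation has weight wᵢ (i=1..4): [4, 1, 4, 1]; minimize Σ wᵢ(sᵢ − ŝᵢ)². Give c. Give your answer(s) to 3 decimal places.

With design matrix M, MᵀWM = [[333]] and MᵀWs = [-508]ᵀ.
Hence c = -508 / 333 ≈ -1.52553.

c = -1.526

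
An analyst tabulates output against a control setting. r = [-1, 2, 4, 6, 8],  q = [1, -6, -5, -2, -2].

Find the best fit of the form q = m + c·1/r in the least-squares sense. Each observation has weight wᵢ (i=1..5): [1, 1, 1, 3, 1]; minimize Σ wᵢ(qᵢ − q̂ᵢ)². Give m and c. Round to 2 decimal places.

From the data, Σwᵢ·1 = 7, Σwᵢ·1/r = 3/8, Σwᵢ·1/r·1/r = 271/192.
For XᵀWq: Σwᵢ·q = -18, Σwᵢ·1/r·q = -13/2.
XᵀWX·[m, c]ᵀ = XᵀWq becomes [[7, 3/8]; [3/8, 271/192]]·[m, c]ᵀ = [-18, -13/2]ᵀ.
Δ = 7·(271/192) − (3/8)² = 935/96.
m = ((-18)·(271/192) − (3/8)·(-13/2))/(935/96) = -441/187; c = (7·(-13/2) − (3/8)·(-18))/(935/96) = -744/187.

m = -2.36, c = -3.98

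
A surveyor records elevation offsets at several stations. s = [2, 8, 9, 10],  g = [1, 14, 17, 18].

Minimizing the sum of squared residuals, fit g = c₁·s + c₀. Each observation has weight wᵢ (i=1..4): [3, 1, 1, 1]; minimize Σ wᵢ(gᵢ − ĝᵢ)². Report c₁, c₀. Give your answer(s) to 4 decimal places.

c₁ = 2.1854, c₀ = -3.3532

Setting ∂/∂c₁ … = 0 gives: 257·c₁ + 33·c₀ = 451;  33·c₁ + 6·c₀ = 52.
Eliminating c₀: 6·(row 1) − 33·(row 2) gives 453·c₁ = 6·451 − 33·52 = 990, so c₁ = 330/151.
Then c₀ = (52 − 33·(330/151))/6 = -1519/453.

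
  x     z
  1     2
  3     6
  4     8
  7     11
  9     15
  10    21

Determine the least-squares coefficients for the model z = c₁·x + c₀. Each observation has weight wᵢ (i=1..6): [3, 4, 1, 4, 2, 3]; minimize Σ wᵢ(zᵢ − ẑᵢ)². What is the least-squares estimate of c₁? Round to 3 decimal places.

c₁ = 1.867

The normal equations are: 713·c₁ + 95·c₀ = 1318;  95·c₁ + 17·c₀ = 175.
Determinant 713·17 − 95² = 3096.
c₁ = (1318·17 − 95·175)/3096 = 1927/1032; c₀ = (713·175 − 95·1318)/3096 = -145/1032.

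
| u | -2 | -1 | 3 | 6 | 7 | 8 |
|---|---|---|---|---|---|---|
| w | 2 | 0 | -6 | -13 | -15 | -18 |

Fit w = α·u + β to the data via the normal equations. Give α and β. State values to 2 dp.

α = -1.94, β = -1.53

Setting ∂/∂α … = 0 gives: 163·α + 21·β = -349;  21·α + 6·β = -50.
(Σu·u = 163, Σu = 21, Σ1 = 6, Σu·w = -349, Σw = -50.)
det = 163·6 − 21² = 537.
α = ((-349)·6 − 21·(-50))/537 = -348/179; β = (163·(-50) − 21·(-349))/537 = -821/537.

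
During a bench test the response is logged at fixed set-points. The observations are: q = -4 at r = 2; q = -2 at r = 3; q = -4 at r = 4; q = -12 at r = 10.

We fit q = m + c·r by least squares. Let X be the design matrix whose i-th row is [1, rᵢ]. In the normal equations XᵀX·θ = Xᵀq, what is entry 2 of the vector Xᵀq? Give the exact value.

-150

Entry 2 ↔ basis r, so (Xᵀq)_{2} = Σᵢ (r)·qᵢ = (2)·(-4) + (3)·(-2) + (4)·(-4) + (10)·(-12) = -150.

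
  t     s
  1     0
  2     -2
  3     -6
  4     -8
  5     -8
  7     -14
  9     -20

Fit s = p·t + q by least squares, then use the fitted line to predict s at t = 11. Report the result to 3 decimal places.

Sums needed: Σt·t = 185, Σt = 31, Σ1 = 7.
Right-hand side: Σt·s = -372, Σs = -58.
det = 185·7 − 31² = 334.
p = ((-372)·7 − 31·(-58))/334 = -403/167; q = (185·(-58) − 31·(-372))/334 = 401/167.
At t = 11: ŝ = (-403/167)·(11) + (401/167)·(1) = -4032/167.

ŝ = -24.144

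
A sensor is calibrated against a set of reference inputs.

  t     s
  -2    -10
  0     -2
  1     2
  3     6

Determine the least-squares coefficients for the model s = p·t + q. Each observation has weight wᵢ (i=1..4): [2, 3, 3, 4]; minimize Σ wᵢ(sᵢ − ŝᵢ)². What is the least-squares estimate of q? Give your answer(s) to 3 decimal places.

q = -2.506

Normal-equation sums: Σwᵢ·t·t = 47, Σwᵢ·t = 11, Σwᵢ·1 = 12.
For AᵀWs: Σwᵢ·t·s = 118, Σwᵢ·s = 4.
So AᵀWA·[p, q]ᵀ = AᵀWs: [[47, 11]; [11, 12]]·[p, q]ᵀ = [118, 4]ᵀ.
Determinant 47·12 − 11² = 443.
p = (118·12 − 11·4)/443 = 1372/443; q = (47·4 − 11·118)/443 = -1110/443.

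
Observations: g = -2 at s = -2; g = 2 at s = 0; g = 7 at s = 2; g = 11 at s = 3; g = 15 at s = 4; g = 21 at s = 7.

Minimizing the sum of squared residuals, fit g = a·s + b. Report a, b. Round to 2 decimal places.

a = 2.68, b = 2.76

Normal-equation sums: Σs·s = 82, Σs = 14, Σ1 = 6.
For Aᵀg: Σs·g = 258, Σg = 54.
AᵀA·[a, b]ᵀ = Aᵀg becomes [[82, 14]; [14, 6]]·[a, b]ᵀ = [258, 54]ᵀ.
Eliminating b: 6·(row 1) − 14·(row 2) gives 296·a = 6·258 − 14·54 = 792, so a = 99/37.
Then b = (54 − 14·(99/37))/6 = 102/37.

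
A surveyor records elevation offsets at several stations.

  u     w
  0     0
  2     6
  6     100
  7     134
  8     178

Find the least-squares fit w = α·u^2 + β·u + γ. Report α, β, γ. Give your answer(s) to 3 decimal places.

Normal-equation sums: Σu^2·u^2 = 7809, Σu^2·u = 1079, Σu^2 = 153, Σu·u = 153, Σu = 23, Σ1 = 5.
For Mᵀw: Σu^2·w = 21582, Σu·w = 2974, Σw = 418.
Normal equations: [[7809, 1079, 153]; [1079, 153, 23]; [153, 23, 5]]·[α, β, γ]ᵀ = [21582, 2974, 418]ᵀ.
Inverting the 3×3 Gram matrix, [α, β, γ]ᵀ = [6417/2134, -3483/2134, -88/97]ᵀ.

α = 3.007, β = -1.632, γ = -0.907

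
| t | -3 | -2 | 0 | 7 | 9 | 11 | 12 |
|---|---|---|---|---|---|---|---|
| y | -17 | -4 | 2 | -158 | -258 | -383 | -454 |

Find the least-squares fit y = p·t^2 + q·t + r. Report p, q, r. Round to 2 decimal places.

p = -3.00, q = -2.13, r = 3.26

Sums needed: Σt^2·t^2 = 44436, Σt^2·t = 4096, Σt^2 = 408, Σt·t = 408, Σt = 34, Σ1 = 7.
For Xᵀy: Σt^2·y = -140528, Σt·y = -13030, Σy = -1272.
Normal equations: [[44436, 4096, 408]; [4096, 408, 34]; [408, 34, 7]]·[p, q, r]ᵀ = [-140528, -13030, -1272]ᵀ.
Row-reducing yields p = -28638/9557, q = -1015601/477850, r = 780031/238925.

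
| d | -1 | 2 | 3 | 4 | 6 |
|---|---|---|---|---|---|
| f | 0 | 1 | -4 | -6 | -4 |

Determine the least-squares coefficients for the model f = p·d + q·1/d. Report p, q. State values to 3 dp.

Entries of MᵀM: Σd·d = 66, Σd·1/d = 5, Σ1/d·1/d = 209/144.
For Mᵀf: Σd·f = -58, Σ1/d·f = -3.
So MᵀM·[p, q]ᵀ = Mᵀf: [[66, 5]; [5, 209/144]]·[p, q]ᵀ = [-58, -3]ᵀ.
Δ = 66·(209/144) − 5² = 1699/24.
p = ((-58)·(209/144) − 5·(-3))/(1699/24) = -4981/5097; q = (66·(-3) − 5·(-58))/(1699/24) = 2208/1699.

p = -0.977, q = 1.300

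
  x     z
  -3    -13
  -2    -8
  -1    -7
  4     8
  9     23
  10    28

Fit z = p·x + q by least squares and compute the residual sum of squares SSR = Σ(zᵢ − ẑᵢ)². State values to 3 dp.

From the data, Σx·x = 211, Σx = 17, Σ1 = 6.
Moment sums: Σx·z = 581, Σz = 31.
MᵀM·[p, q]ᵀ = Mᵀz becomes [[211, 17]; [17, 6]]·[p, q]ᵀ = [581, 31]ᵀ.
Δ = 211·6 − 17² = 977.
p = (581·6 − 17·31)/977 = 2959/977; q = (211·31 − 17·581)/977 = -3336/977.
Residuals: -488/977, 1438/977, -544/977, -684/977, -824/977, 1102/977; SSR = 5080/977.

SSR = 5.200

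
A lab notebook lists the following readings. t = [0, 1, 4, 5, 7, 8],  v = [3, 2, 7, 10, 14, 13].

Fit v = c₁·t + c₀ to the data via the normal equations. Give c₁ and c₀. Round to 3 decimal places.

c₁ = 1.531, c₀ = 1.787

Sums needed: Σt·t = 155, Σt = 25, Σ1 = 6.
Moment sums: Σt·v = 282, Σv = 49.
Normal equations: [[155, 25]; [25, 6]]·[c₁, c₀]ᵀ = [282, 49]ᵀ.
det = 155·6 − 25² = 305.
c₁ = (282·6 − 25·49)/305 = 467/305; c₀ = (155·49 − 25·282)/305 = 109/61.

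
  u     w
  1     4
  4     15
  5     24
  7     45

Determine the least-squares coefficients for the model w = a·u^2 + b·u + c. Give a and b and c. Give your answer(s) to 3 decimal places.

a = 1.000, b = -1.133, c = 4.067

Normal-equation sums: Σu^2·u^2 = 3283, Σu^2·u = 533, Σu^2 = 91, Σu·u = 91, Σu = 17, Σ1 = 4.
And Σu^2·w = 3049, Σu·w = 499, Σw = 88.
Normal equations: [[3283, 533, 91]; [533, 91, 17]; [91, 17, 4]]·[a, b, c]ᵀ = [3049, 499, 88]ᵀ.
Solving the 3×3 system (Gaussian elimination) gives a = 1, b = -17/15, c = 61/15.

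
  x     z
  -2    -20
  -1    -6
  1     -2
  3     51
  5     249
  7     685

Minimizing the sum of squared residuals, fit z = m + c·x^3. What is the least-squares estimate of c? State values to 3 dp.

c = 2.009

From the data, Σ1 = 6, Σx^3 = 487, Σx^3·x^3 = 134069.
Right-hand side: Σz = 957, Σx^3·z = 267621.
Δ = 6·134069 − 487² = 567245.
m = (957·134069 − 487·267621)/567245 = -2027394/567245; c = (6·267621 − 487·957)/567245 = 1139667/567245.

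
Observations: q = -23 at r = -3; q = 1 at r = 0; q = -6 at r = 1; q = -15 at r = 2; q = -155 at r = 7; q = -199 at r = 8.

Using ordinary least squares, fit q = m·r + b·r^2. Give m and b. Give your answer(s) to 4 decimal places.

m = -1.3988, b = -2.9467

With design matrix M, MᵀM = [[127, 837]; [837, 6595]] and Mᵀq = [-2644, -20604]ᵀ.
Determinant 127·6595 − 837² = 136996.
m = ((-2644)·6595 − 837·(-20604))/136996 = -1652/1181; b = (127·(-20604) − 837·(-2644))/136996 = -3480/1181.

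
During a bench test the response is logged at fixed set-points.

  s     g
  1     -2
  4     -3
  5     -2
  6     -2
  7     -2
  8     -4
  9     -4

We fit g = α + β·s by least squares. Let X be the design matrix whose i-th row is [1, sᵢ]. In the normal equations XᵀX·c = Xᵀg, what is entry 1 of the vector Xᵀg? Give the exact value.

Entry 1 ↔ basis 1, so (Xᵀg)_{1} = Σᵢ gᵢ = (1)·(-2) + (1)·(-3) + (1)·(-2) + (1)·(-2) + (1)·(-2) + (1)·(-4) + (1)·(-4) = -19.

-19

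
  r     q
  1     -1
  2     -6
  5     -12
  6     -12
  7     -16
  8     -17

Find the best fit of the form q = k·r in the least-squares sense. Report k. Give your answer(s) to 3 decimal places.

Compute the Gram sums: Σr·r = 179.
And Σr·q = -393.
Normal equations: [[179]]·[k]ᵀ = [-393]ᵀ.
k = (-393)/179 = -2.19553.

k = -2.196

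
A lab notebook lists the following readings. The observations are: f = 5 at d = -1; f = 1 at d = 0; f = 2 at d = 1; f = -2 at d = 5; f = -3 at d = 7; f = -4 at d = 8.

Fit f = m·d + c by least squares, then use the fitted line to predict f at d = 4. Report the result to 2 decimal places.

The normal equations are: 140·m + 20·c = -66;  20·m + 6·c = -1.
Δ = 140·6 − 20² = 440.
m = ((-66)·6 − 20·(-1))/440 = -47/55; c = (140·(-1) − 20·(-66))/440 = 59/22.
At d = 4: f̂ = (-47/55)·(4) + (59/22)·(1) = -81/110.

f̂ = -0.74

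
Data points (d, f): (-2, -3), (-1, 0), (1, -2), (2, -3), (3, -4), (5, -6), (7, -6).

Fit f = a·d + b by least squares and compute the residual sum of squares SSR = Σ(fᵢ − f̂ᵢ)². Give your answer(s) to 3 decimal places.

With design matrix X, XᵀX = [[93, 15]; [15, 7]] and Xᵀf = [-86, -24]ᵀ.
Determinant 93·7 − 15² = 426.
a = ((-86)·7 − 15·(-24))/426 = -121/213; b = (93·(-24) − 15·(-86))/426 = -157/71.
Residuals: -410/213, 350/213, 166/213, 74/213, -6/71, -202/213, 40/213; SSR = 1720/213.

SSR = 8.075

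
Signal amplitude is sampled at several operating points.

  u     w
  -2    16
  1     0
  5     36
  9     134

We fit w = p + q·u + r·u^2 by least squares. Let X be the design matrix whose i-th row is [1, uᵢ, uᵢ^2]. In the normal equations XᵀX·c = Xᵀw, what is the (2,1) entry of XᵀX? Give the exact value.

Row 2 ↔ basis u, column 1 ↔ basis 1, so (XᵀX)_{2,1} = Σᵢ u = (-2)·(1) + (1)·(1) + (5)·(1) + (9)·(1) = 13.

13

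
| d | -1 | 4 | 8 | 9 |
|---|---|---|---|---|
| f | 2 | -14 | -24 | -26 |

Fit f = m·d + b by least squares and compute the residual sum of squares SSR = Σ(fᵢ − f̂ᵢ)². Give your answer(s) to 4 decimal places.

SSR = 2.6774

The normal equations are: 162·m + 20·b = -484;  20·m + 4·b = -62.
(Σd·d = 162, Σd = 20, Σ1 = 4, Σd·f = -484, Σf = -62.)
Determinant 162·4 − 20² = 248.
m = ((-484)·4 − 20·(-62))/248 = -87/31; b = (162·(-62) − 20·(-484))/248 = -91/62.
Residuals: 41/62, -81/62, -5/62, 45/62; SSR = 83/31.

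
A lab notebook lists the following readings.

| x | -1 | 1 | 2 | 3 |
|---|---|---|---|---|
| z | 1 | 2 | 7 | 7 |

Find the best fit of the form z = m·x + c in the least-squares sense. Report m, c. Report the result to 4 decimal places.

m = 1.6857, c = 2.1429

Sums needed: Σx·x = 15, Σx = 5, Σ1 = 4.
For Mᵀz: Σx·z = 36, Σz = 17.
Eliminating c: 4·(row 1) − 5·(row 2) gives 35·m = 4·36 − 5·17 = 59, so m = 59/35.
Then c = (17 − 5·(59/35))/4 = 15/7.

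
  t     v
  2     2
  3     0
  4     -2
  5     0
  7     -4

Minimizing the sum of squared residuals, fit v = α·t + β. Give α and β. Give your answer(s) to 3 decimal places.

From the data, Σt·t = 103, Σt = 21, Σ1 = 5.
Right-hand side: Σt·v = -32, Σv = -4.
XᵀX·[α, β]ᵀ = Xᵀv becomes [[103, 21]; [21, 5]]·[α, β]ᵀ = [-32, -4]ᵀ.
Determinant 103·5 − 21² = 74.
α = ((-32)·5 − 21·(-4))/74 = -38/37; β = (103·(-4) − 21·(-32))/74 = 130/37.

α = -1.027, β = 3.514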